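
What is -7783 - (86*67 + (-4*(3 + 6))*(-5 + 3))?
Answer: -13617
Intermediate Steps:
-7783 - (86*67 + (-4*(3 + 6))*(-5 + 3)) = -7783 - (5762 - 4*9*(-2)) = -7783 - (5762 - 36*(-2)) = -7783 - (5762 + 72) = -7783 - 1*5834 = -7783 - 5834 = -13617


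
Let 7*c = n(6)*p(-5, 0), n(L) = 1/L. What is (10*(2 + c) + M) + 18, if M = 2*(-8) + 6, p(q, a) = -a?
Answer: 28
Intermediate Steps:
c = 0 (c = ((-1*0)/6)/7 = ((1/6)*0)/7 = (1/7)*0 = 0)
M = -10 (M = -16 + 6 = -10)
(10*(2 + c) + M) + 18 = (10*(2 + 0) - 10) + 18 = (10*2 - 10) + 18 = (20 - 10) + 18 = 10 + 18 = 28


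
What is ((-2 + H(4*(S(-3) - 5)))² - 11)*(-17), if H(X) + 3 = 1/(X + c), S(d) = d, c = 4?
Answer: -191369/784 ≈ -244.09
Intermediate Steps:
H(X) = -3 + 1/(4 + X) (H(X) = -3 + 1/(X + 4) = -3 + 1/(4 + X))
((-2 + H(4*(S(-3) - 5)))² - 11)*(-17) = ((-2 + (-11 - 12*(-3 - 5))/(4 + 4*(-3 - 5)))² - 11)*(-17) = ((-2 + (-11 - 12*(-8))/(4 + 4*(-8)))² - 11)*(-17) = ((-2 + (-11 - 3*(-32))/(4 - 32))² - 11)*(-17) = ((-2 + (-11 + 96)/(-28))² - 11)*(-17) = ((-2 - 1/28*85)² - 11)*(-17) = ((-2 - 85/28)² - 11)*(-17) = ((-141/28)² - 11)*(-17) = (19881/784 - 11)*(-17) = (11257/784)*(-17) = -191369/784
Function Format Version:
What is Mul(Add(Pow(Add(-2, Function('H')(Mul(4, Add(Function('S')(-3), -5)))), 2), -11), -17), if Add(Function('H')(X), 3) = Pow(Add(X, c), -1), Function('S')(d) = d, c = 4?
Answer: Rational(-191369, 784) ≈ -244.09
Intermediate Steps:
Function('H')(X) = Add(-3, Pow(Add(4, X), -1)) (Function('H')(X) = Add(-3, Pow(Add(X, 4), -1)) = Add(-3, Pow(Add(4, X), -1)))
Mul(Add(Pow(Add(-2, Function('H')(Mul(4, Add(Function('S')(-3), -5)))), 2), -11), -17) = Mul(Add(Pow(Add(-2, Mul(Pow(Add(4, Mul(4, Add(-3, -5))), -1), Add(-11, Mul(-3, Mul(4, Add(-3, -5)))))), 2), -11), -17) = Mul(Add(Pow(Add(-2, Mul(Pow(Add(4, Mul(4, -8)), -1), Add(-11, Mul(-3, Mul(4, -8))))), 2), -11), -17) = Mul(Add(Pow(Add(-2, Mul(Pow(Add(4, -32), -1), Add(-11, Mul(-3, -32)))), 2), -11), -17) = Mul(Add(Pow(Add(-2, Mul(Pow(-28, -1), Add(-11, 96))), 2), -11), -17) = Mul(Add(Pow(Add(-2, Mul(Rational(-1, 28), 85)), 2), -11), -17) = Mul(Add(Pow(Add(-2, Rational(-85, 28)), 2), -11), -17) = Mul(Add(Pow(Rational(-141, 28), 2), -11), -17) = Mul(Add(Rational(19881, 784), -11), -17) = Mul(Rational(11257, 784), -17) = Rational(-191369, 784)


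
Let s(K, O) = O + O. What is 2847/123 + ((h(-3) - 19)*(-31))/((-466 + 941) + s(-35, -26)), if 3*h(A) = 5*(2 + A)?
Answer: 1283083/52029 ≈ 24.661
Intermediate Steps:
s(K, O) = 2*O
h(A) = 10/3 + 5*A/3 (h(A) = (5*(2 + A))/3 = (10 + 5*A)/3 = 10/3 + 5*A/3)
2847/123 + ((h(-3) - 19)*(-31))/((-466 + 941) + s(-35, -26)) = 2847/123 + (((10/3 + (5/3)*(-3)) - 19)*(-31))/((-466 + 941) + 2*(-26)) = 2847*(1/123) + (((10/3 - 5) - 19)*(-31))/(475 - 52) = 949/41 + ((-5/3 - 19)*(-31))/423 = 949/41 - 62/3*(-31)*(1/423) = 949/41 + (1922/3)*(1/423) = 949/41 + 1922/1269 = 1283083/52029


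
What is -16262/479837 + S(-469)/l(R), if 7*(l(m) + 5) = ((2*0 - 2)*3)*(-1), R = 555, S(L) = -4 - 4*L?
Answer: -6288255646/13915273 ≈ -451.90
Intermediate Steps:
l(m) = -29/7 (l(m) = -5 + (((2*0 - 2)*3)*(-1))/7 = -5 + (((0 - 2)*3)*(-1))/7 = -5 + (-2*3*(-1))/7 = -5 + (-6*(-1))/7 = -5 + (1/7)*6 = -5 + 6/7 = -29/7)
-16262/479837 + S(-469)/l(R) = -16262/479837 + (-4 - 4*(-469))/(-29/7) = -16262*1/479837 + (-4 + 1876)*(-7/29) = -16262/479837 + 1872*(-7/29) = -16262/479837 - 13104/29 = -6288255646/13915273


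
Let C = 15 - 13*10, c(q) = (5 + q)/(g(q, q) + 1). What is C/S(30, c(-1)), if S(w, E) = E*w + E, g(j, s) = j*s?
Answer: -115/62 ≈ -1.8548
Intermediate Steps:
c(q) = (5 + q)/(1 + q**2) (c(q) = (5 + q)/(q*q + 1) = (5 + q)/(q**2 + 1) = (5 + q)/(1 + q**2))
S(w, E) = E + E*w
C = -115 (C = 15 - 130 = -115)
C/S(30, c(-1)) = -115*(1 + (-1)**2)/((1 + 30)*(5 - 1)) = -115/((4/(1 + 1))*31) = -115/((4/2)*31) = -115/(((1/2)*4)*31) = -115/(2*31) = -115/62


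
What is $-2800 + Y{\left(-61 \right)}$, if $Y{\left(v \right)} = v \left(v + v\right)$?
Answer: $4642$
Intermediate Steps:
$Y{\left(v \right)} = 2 v^{2}$ ($Y{\left(v \right)} = v 2 v = 2 v^{2}$)
$-2800 + Y{\left(-61 \right)} = -2800 + 2 \left(-61\right)^{2} = -2800 + 2 \cdot 3721 = -2800 + 7442 = 4642$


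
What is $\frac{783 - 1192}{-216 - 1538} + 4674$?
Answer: $\frac{8198605}{1754} \approx 4674.2$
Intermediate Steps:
$\frac{783 - 1192}{-216 - 1538} + 4674 = - \frac{409}{-216 - 1538} + 4674 = - \frac{409}{-1754} + 4674 = \left(-409\right) \left(- \frac{1}{1754}\right) + 4674 = \frac{409}{1754} + 4674 = \frac{8198605}{1754}$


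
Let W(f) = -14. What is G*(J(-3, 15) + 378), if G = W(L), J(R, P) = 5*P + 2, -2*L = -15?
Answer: -6370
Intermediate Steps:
L = 15/2 (L = -1/2*(-15) = 15/2 ≈ 7.5000)
J(R, P) = 2 + 5*P
G = -14
G*(J(-3, 15) + 378) = -14*((2 + 5*15) + 378) = -14*((2 + 75) + 378) = -14*(77 + 378) = -14*455 = -6370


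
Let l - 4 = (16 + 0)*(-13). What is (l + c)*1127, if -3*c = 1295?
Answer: -2149189/3 ≈ -7.1640e+5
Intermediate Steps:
c = -1295/3 (c = -⅓*1295 = -1295/3 ≈ -431.67)
l = -204 (l = 4 + (16 + 0)*(-13) = 4 + 16*(-13) = 4 - 208 = -204)
(l + c)*1127 = (-204 - 1295/3)*1127 = -1907/3*1127 = -2149189/3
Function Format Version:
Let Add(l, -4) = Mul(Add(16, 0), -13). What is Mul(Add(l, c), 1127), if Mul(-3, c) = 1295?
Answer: Rational(-2149189, 3) ≈ -7.1640e+5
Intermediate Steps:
c = Rational(-1295, 3) (c = Mul(Rational(-1, 3), 1295) = Rational(-1295, 3) ≈ -431.67)
l = -204 (l = Add(4, Mul(Add(16, 0), -13)) = Add(4, Mul(16, -13)) = Add(4, -208) = -204)
Mul(Add(l, c), 1127) = Mul(Add(-204, Rational(-1295, 3)), 1127) = Mul(Rational(-1907, 3), 1127) = Rational(-2149189, 3)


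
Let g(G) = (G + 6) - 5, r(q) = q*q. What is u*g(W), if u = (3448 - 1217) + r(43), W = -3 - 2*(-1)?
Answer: 0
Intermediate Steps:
r(q) = q²
W = -1 (W = -3 + 2 = -1)
g(G) = 1 + G (g(G) = (6 + G) - 5 = 1 + G)
u = 4080 (u = (3448 - 1217) + 43² = 2231 + 1849 = 4080)
u*g(W) = 4080*(1 - 1) = 4080*0 = 0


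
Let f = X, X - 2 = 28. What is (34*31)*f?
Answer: 31620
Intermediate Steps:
X = 30 (X = 2 + 28 = 30)
f = 30
(34*31)*f = (34*31)*30 = 1054*30 = 31620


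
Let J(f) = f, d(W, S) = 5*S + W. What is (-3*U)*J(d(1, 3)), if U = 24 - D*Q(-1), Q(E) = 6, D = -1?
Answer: -1440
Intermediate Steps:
d(W, S) = W + 5*S
U = 30 (U = 24 - (-1)*6 = 24 - 1*(-6) = 24 + 6 = 30)
(-3*U)*J(d(1, 3)) = (-3*30)*(1 + 5*3) = -90*(1 + 15) = -90*16 = -1440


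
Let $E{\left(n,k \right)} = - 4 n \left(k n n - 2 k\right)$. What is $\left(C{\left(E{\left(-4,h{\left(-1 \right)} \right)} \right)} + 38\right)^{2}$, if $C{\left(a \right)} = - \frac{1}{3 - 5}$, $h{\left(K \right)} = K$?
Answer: $\frac{5929}{4} \approx 1482.3$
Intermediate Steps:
$E{\left(n,k \right)} = - 4 n \left(- 2 k + k n^{2}\right)$ ($E{\left(n,k \right)} = - 4 n \left(k n^{2} - 2 k\right) = - 4 n \left(- 2 k + k n^{2}\right)$)
$C{\left(a \right)} = \frac{1}{2}$ ($C{\left(a \right)} = - \frac{1}{-2} = \left(-1\right) \left(- \frac{1}{2}\right) = \frac{1}{2}$)
$\left(C{\left(E{\left(-4,h{\left(-1 \right)} \right)} \right)} + 38\right)^{2} = \left(\frac{1}{2} + 38\right)^{2} = \left(\frac{77}{2}\right)^{2} = \frac{5929}{4}$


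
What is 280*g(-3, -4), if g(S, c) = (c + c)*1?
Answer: -2240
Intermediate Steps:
g(S, c) = 2*c (g(S, c) = (2*c)*1 = 2*c)
280*g(-3, -4) = 280*(2*(-4)) = 280*(-8) = -2240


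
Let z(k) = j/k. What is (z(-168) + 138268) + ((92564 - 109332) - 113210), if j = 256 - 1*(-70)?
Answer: 696197/84 ≈ 8288.1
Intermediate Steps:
j = 326 (j = 256 + 70 = 326)
z(k) = 326/k
(z(-168) + 138268) + ((92564 - 109332) - 113210) = (326/(-168) + 138268) + ((92564 - 109332) - 113210) = (326*(-1/168) + 138268) + (-16768 - 113210) = (-163/84 + 138268) - 129978 = 11614349/84 - 129978 = 696197/84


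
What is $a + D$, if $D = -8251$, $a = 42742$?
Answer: $34491$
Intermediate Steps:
$a + D = 42742 - 8251 = 34491$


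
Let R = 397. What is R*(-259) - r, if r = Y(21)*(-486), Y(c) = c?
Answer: -92617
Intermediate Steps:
r = -10206 (r = 21*(-486) = -10206)
R*(-259) - r = 397*(-259) - 1*(-10206) = -102823 + 10206 = -92617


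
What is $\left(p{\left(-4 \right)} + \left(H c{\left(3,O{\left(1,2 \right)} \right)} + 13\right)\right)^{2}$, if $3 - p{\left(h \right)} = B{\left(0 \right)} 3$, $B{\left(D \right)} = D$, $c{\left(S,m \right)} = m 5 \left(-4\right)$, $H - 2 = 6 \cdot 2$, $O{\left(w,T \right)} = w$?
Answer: $69696$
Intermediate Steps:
$H = 14$ ($H = 2 + 6 \cdot 2 = 2 + 12 = 14$)
$c{\left(S,m \right)} = - 20 m$ ($c{\left(S,m \right)} = 5 m \left(-4\right) = - 20 m$)
$p{\left(h \right)} = 3$ ($p{\left(h \right)} = 3 - 0 \cdot 3 = 3 - 0 = 3 + 0 = 3$)
$\left(p{\left(-4 \right)} + \left(H c{\left(3,O{\left(1,2 \right)} \right)} + 13\right)\right)^{2} = \left(3 + \left(14 \left(\left(-20\right) 1\right) + 13\right)\right)^{2} = \left(3 + \left(14 \left(-20\right) + 13\right)\right)^{2} = \left(3 + \left(-280 + 13\right)\right)^{2} = \left(3 - 267\right)^{2} = \left(-264\right)^{2} = 69696$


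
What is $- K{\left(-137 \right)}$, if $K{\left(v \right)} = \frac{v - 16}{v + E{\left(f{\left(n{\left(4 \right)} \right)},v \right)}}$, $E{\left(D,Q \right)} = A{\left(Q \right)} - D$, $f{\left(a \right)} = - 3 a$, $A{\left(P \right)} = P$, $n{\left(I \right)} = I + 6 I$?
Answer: $- \frac{153}{190} \approx -0.80526$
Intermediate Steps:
$n{\left(I \right)} = 7 I$
$E{\left(D,Q \right)} = Q - D$
$K{\left(v \right)} = \frac{-16 + v}{84 + 2 v}$ ($K{\left(v \right)} = \frac{v - 16}{v + \left(v - - 3 \cdot 7 \cdot 4\right)} = \frac{-16 + v}{v + \left(v - \left(-3\right) 28\right)} = \frac{-16 + v}{v + \left(v - -84\right)} = \frac{-16 + v}{v + \left(v + 84\right)} = \frac{-16 + v}{v + \left(84 + v\right)} = \frac{-16 + v}{84 + 2 v}$)
$- K{\left(-137 \right)} = - \frac{-16 - 137}{2 \left(42 - 137\right)} = - \frac{-153}{2 \left(-95\right)} = - \frac{\left(-1\right) \left(-153\right)}{2 \cdot 95} = \left(-1\right) \frac{153}{190} = - \frac{153}{190}$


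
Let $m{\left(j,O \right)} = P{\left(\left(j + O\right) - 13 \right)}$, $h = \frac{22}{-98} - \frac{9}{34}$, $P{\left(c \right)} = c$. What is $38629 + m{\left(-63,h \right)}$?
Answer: $\frac{64228483}{1666} \approx 38553.0$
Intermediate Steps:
$h = - \frac{815}{1666}$ ($h = 22 \left(- \frac{1}{98}\right) - \frac{9}{34} = - \frac{11}{49} - \frac{9}{34} = - \frac{815}{1666} \approx -0.4892$)
$m{\left(j,O \right)} = -13 + O + j$ ($m{\left(j,O \right)} = \left(j + O\right) - 13 = \left(O + j\right) - 13 = -13 + O + j$)
$38629 + m{\left(-63,h \right)} = 38629 - \frac{127431}{1666} = \frac{64228483}{1666}$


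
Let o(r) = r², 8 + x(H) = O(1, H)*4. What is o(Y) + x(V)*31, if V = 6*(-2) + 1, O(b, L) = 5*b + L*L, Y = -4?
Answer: 15392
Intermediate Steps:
O(b, L) = L² + 5*b (O(b, L) = 5*b + L² = L² + 5*b)
V = -11 (V = -12 + 1 = -11)
x(H) = 12 + 4*H² (x(H) = -8 + (H² + 5*1)*4 = -8 + (H² + 5)*4 = -8 + (5 + H²)*4 = -8 + (20 + 4*H²) = 12 + 4*H²)
o(Y) + x(V)*31 = (-4)² + (12 + 4*(-11)²)*31 = 16 + (12 + 4*121)*31 = 16 + (12 + 484)*31 = 16 + 496*31 = 16 + 15376 = 15392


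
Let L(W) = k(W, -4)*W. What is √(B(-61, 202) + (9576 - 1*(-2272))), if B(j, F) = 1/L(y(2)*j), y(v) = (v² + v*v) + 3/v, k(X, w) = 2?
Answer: 3*√1768354681/1159 ≈ 108.85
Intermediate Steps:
y(v) = 2*v² + 3/v (y(v) = (v² + v²) + 3/v = 2*v² + 3/v)
L(W) = 2*W
B(j, F) = 1/(19*j) (B(j, F) = 1/(2*(((3 + 2*2³)/2)*j)) = 1/(2*(((3 + 2*8)/2)*j)) = 1/(2*(((3 + 16)/2)*j)) = 1/(2*(((½)*19)*j)) = 1/(2*(19*j/2)) = 1/(19*j))
√(B(-61, 202) + (9576 - 1*(-2272))) = √((1/19)/(-61) + (9576 - 1*(-2272))) = √((1/19)*(-1/61) + (9576 + 2272)) = √(-1/1159 + 11848) = √(13731831/1159) = 3*√1768354681/1159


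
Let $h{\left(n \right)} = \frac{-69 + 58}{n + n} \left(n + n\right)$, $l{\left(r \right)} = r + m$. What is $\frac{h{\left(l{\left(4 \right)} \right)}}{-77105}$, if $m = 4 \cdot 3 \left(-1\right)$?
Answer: $\frac{11}{77105} \approx 0.00014266$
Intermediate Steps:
$m = -12$ ($m = 12 \left(-1\right) = -12$)
$l{\left(r \right)} = -12 + r$ ($l{\left(r \right)} = r - 12 = -12 + r$)
$h{\left(n \right)} = -11$ ($h{\left(n \right)} = - \frac{11}{2 n} 2 n = -11$)
$\frac{h{\left(l{\left(4 \right)} \right)}}{-77105} = - \frac{11}{-77105} = \left(-11\right) \left(- \frac{1}{77105}\right) = \frac{11}{77105}$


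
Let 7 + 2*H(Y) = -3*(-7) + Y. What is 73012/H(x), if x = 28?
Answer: 73012/21 ≈ 3476.8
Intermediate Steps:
H(Y) = 7 + Y/2 (H(Y) = -7/2 + (-3*(-7) + Y)/2 = -7/2 + (21 + Y)/2 = -7/2 + (21/2 + Y/2) = 7 + Y/2)
73012/H(x) = 73012/(7 + (1/2)*28) = 73012/(7 + 14) = 73012/21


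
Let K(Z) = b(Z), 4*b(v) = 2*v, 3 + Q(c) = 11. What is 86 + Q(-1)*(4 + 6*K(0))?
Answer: 118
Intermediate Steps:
Q(c) = 8 (Q(c) = -3 + 11 = 8)
b(v) = v/2 (b(v) = (2*v)/4 = v/2)
K(Z) = Z/2
86 + Q(-1)*(4 + 6*K(0)) = 86 + 8*(4 + 6*((½)*0)) = 86 + 8*(4 + 6*0) = 86 + 8*(4 + 0) = 86 + 8*4 = 86 + 32 = 118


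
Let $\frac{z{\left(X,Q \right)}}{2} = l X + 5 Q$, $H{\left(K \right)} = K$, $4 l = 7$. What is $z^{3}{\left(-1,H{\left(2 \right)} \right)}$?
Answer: $\frac{35937}{8} \approx 4492.1$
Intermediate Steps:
$l = \frac{7}{4}$ ($l = \frac{1}{4} \cdot 7 = \frac{7}{4} \approx 1.75$)
$z{\left(X,Q \right)} = 10 Q + \frac{7 X}{2}$ ($z{\left(X,Q \right)} = 2 \left(\frac{7 X}{4} + 5 Q\right) = 2 \left(5 Q + \frac{7 X}{4}\right) = 10 Q + \frac{7 X}{2}$)
$z^{3}{\left(-1,H{\left(2 \right)} \right)} = \left(10 \cdot 2 + \frac{7}{2} \left(-1\right)\right)^{3} = \left(20 - \frac{7}{2}\right)^{3} = \left(\frac{33}{2}\right)^{3} = \frac{35937}{8}$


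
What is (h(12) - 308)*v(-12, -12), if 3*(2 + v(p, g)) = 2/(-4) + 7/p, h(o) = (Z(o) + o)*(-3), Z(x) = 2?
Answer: 14875/18 ≈ 826.39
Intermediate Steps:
h(o) = -6 - 3*o (h(o) = (2 + o)*(-3) = -6 - 3*o)
v(p, g) = -13/6 + 7/(3*p) (v(p, g) = -2 + (2/(-4) + 7/p)/3 = -2 + (2*(-1/4) + 7/p)/3 = -2 + (-1/2 + 7/p)/3 = -2 + (-1/6 + 7/(3*p)) = -13/6 + 7/(3*p))
(h(12) - 308)*v(-12, -12) = ((-6 - 3*12) - 308)*((1/6)*(14 - 13*(-12))/(-12)) = ((-6 - 36) - 308)*((1/6)*(-1/12)*(14 + 156)) = (-42 - 308)*((1/6)*(-1/12)*170) = -350*(-85/36) = 14875/18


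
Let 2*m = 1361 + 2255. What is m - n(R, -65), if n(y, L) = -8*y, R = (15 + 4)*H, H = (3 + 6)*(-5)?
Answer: -5032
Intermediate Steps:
H = -45 (H = 9*(-5) = -45)
R = -855 (R = (15 + 4)*(-45) = 19*(-45) = -855)
m = 1808 (m = (1361 + 2255)/2 = (½)*3616 = 1808)
m - n(R, -65) = 1808 - (-8)*(-855) = 1808 - 1*6840 = 1808 - 6840 = -5032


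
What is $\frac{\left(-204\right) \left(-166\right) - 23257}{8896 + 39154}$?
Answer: $\frac{10607}{48050} \approx 0.22075$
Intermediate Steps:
$\frac{\left(-204\right) \left(-166\right) - 23257}{8896 + 39154} = \frac{33864 - 23257}{48050} = 10607 \cdot \frac{1}{48050} = \frac{10607}{48050}$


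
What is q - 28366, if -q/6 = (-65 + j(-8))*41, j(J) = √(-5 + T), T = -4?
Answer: -12376 - 738*I ≈ -12376.0 - 738.0*I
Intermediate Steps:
j(J) = 3*I (j(J) = √(-5 - 4) = √(-9) = 3*I)
q = 15990 - 738*I (q = -6*(-65 + 3*I)*41 = -6*(-2665 + 123*I) = 15990 - 738*I ≈ 15990.0 - 738.0*I)
q - 28366 = (15990 - 738*I) - 28366 = -12376 - 738*I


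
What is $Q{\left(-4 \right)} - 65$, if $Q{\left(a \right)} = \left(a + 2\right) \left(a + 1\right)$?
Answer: $-59$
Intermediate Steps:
$Q{\left(a \right)} = \left(1 + a\right) \left(2 + a\right)$ ($Q{\left(a \right)} = \left(2 + a\right) \left(1 + a\right) = \left(1 + a\right) \left(2 + a\right)$)
$Q{\left(-4 \right)} - 65 = \left(2 + \left(-4\right)^{2} + 3 \left(-4\right)\right) - 65 = \left(2 + 16 - 12\right) - 65 = 6 - 65 = -59$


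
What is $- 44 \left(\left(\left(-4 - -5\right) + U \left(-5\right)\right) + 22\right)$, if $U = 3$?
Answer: $-352$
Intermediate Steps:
$- 44 \left(\left(\left(-4 - -5\right) + U \left(-5\right)\right) + 22\right) = - 44 \left(\left(\left(-4 - -5\right) + 3 \left(-5\right)\right) + 22\right) = - 44 \left(\left(\left(-4 + 5\right) - 15\right) + 22\right) = - 44 \left(\left(1 - 15\right) + 22\right) = - 44 \left(-14 + 22\right) = \left(-44\right) 8 = -352$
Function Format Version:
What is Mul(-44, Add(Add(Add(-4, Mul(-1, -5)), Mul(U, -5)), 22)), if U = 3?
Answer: -352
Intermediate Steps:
Mul(-44, Add(Add(Add(-4, Mul(-1, -5)), Mul(U, -5)), 22)) = Mul(-44, Add(Add(Add(-4, Mul(-1, -5)), Mul(3, -5)), 22)) = Mul(-44, Add(Add(Add(-4, 5), -15), 22)) = Mul(-44, Add(Add(1, -15), 22)) = Mul(-44, Add(-14, 22)) = Mul(-44, 8) = -352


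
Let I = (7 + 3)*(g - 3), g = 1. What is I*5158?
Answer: -103160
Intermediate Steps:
I = -20 (I = (7 + 3)*(1 - 3) = 10*(-2) = -20)
I*5158 = -20*5158 = -103160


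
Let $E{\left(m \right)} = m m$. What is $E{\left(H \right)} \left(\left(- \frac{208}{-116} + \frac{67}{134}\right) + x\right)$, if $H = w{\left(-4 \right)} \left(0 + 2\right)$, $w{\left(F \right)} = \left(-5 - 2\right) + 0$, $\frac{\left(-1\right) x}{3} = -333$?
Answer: $\frac{5691350}{29} \approx 1.9625 \cdot 10^{5}$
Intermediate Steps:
$x = 999$ ($x = \left(-3\right) \left(-333\right) = 999$)
$w{\left(F \right)} = -7$ ($w{\left(F \right)} = -7 + 0 = -7$)
$H = -14$ ($H = - 7 \left(0 + 2\right) = \left(-7\right) 2 = -14$)
$E{\left(m \right)} = m^{2}$
$E{\left(H \right)} \left(\left(- \frac{208}{-116} + \frac{67}{134}\right) + x\right) = \left(-14\right)^{2} \left(\left(- \frac{208}{-116} + \frac{67}{134}\right) + 999\right) = 196 \left(\left(\left(-208\right) \left(- \frac{1}{116}\right) + 67 \cdot \frac{1}{134}\right) + 999\right) = 196 \left(\left(\frac{52}{29} + \frac{1}{2}\right) + 999\right) = 196 \left(\frac{133}{58} + 999\right) = 196 \cdot \frac{58075}{58} = \frac{5691350}{29}$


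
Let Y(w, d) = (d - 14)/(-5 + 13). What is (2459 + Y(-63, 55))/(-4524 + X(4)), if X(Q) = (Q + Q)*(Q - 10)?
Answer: -6571/12192 ≈ -0.53896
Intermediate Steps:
Y(w, d) = -7/4 + d/8 (Y(w, d) = (-14 + d)/8 = (-14 + d)*(⅛) = -7/4 + d/8)
X(Q) = 2*Q*(-10 + Q) (X(Q) = (2*Q)*(-10 + Q) = 2*Q*(-10 + Q))
(2459 + Y(-63, 55))/(-4524 + X(4)) = (2459 + (-7/4 + (⅛)*55))/(-4524 + 2*4*(-10 + 4)) = (2459 + (-7/4 + 55/8))/(-4524 + 2*4*(-6)) = (2459 + 41/8)/(-4524 - 48) = (19713/8)/(-4572) = (19713/8)*(-1/4572) = -6571/12192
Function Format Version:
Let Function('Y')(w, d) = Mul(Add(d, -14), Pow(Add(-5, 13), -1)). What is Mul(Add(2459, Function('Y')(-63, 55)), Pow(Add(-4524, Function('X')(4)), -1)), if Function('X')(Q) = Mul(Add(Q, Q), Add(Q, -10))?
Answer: Rational(-6571, 12192) ≈ -0.53896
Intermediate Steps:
Function('Y')(w, d) = Add(Rational(-7, 4), Mul(Rational(1, 8), d)) (Function('Y')(w, d) = Mul(Add(-14, d), Pow(8, -1)) = Mul(Add(-14, d), Rational(1, 8)) = Add(Rational(-7, 4), Mul(Rational(1, 8), d)))
Function('X')(Q) = Mul(2, Q, Add(-10, Q)) (Function('X')(Q) = Mul(Mul(2, Q), Add(-10, Q)) = Mul(2, Q, Add(-10, Q)))
Mul(Add(2459, Function('Y')(-63, 55)), Pow(Add(-4524, Function('X')(4)), -1)) = Mul(Add(2459, Add(Rational(-7, 4), Mul(Rational(1, 8), 55))), Pow(Add(-4524, Mul(2, 4, Add(-10, 4))), -1)) = Mul(Add(2459, Add(Rational(-7, 4), Rational(55, 8))), Pow(Add(-4524, Mul(2, 4, -6)), -1)) = Mul(Add(2459, Rational(41, 8)), Pow(Add(-4524, -48), -1)) = Mul(Rational(19713, 8), Pow(-4572, -1)) = Mul(Rational(19713, 8), Rational(-1, 4572)) = Rational(-6571, 12192)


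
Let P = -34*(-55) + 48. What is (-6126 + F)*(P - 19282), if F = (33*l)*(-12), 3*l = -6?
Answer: 92619576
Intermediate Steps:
l = -2 (l = (1/3)*(-6) = -2)
P = 1918 (P = 1870 + 48 = 1918)
F = 792 (F = (33*(-2))*(-12) = -66*(-12) = 792)
(-6126 + F)*(P - 19282) = (-6126 + 792)*(1918 - 19282) = -5334*(-17364) = 92619576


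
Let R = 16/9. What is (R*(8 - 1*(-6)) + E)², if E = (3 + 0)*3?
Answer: 93025/81 ≈ 1148.5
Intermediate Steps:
E = 9 (E = 3*3 = 9)
R = 16/9 (R = 16*(⅑) = 16/9 ≈ 1.7778)
(R*(8 - 1*(-6)) + E)² = (16*(8 - 1*(-6))/9 + 9)² = (16*(8 + 6)/9 + 9)² = ((16/9)*14 + 9)² = (224/9 + 9)² = (305/9)² = 93025/81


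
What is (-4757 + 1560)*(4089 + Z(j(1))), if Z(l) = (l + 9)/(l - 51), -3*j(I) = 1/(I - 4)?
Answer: -2993478980/229 ≈ -1.3072e+7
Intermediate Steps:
j(I) = -1/(3*(-4 + I)) (j(I) = -1/(3*(I - 4)) = -1/(3*(-4 + I)))
Z(l) = (9 + l)/(-51 + l)
(-4757 + 1560)*(4089 + Z(j(1))) = (-4757 + 1560)*(4089 + (9 - 1/(-12 + 3*1))/(-51 - 1/(-12 + 3*1))) = -3197*(4089 + (9 - 1/(-12 + 3))/(-51 - 1/(-12 + 3))) = -3197*(4089 + (9 - 1/(-9))/(-51 - 1/(-9))) = -3197*(4089 + (9 - 1*(-⅑))/(-51 - 1*(-⅑))) = -3197*(4089 + (9 + ⅑)/(-51 + ⅑)) = -3197*(4089 + (82/9)/(-458/9)) = -3197*(4089 - 9/458*82/9) = -3197*(4089 - 41/229) = -3197*936340/229 = -2993478980/229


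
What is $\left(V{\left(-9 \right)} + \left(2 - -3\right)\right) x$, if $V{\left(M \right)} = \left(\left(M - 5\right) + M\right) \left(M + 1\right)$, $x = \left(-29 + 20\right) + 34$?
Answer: $4725$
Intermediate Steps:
$x = 25$ ($x = -9 + 34 = 25$)
$V{\left(M \right)} = \left(1 + M\right) \left(-5 + 2 M\right)$ ($V{\left(M \right)} = \left(\left(-5 + M\right) + M\right) \left(1 + M\right) = \left(-5 + 2 M\right) \left(1 + M\right) = \left(1 + M\right) \left(-5 + 2 M\right)$)
$\left(V{\left(-9 \right)} + \left(2 - -3\right)\right) x = \left(\left(-5 - -27 + 2 \left(-9\right)^{2}\right) + \left(2 - -3\right)\right) 25 = \left(\left(-5 + 27 + 2 \cdot 81\right) + \left(2 + 3\right)\right) 25 = \left(\left(-5 + 27 + 162\right) + 5\right) 25 = \left(184 + 5\right) 25 = 189 \cdot 25 = 4725$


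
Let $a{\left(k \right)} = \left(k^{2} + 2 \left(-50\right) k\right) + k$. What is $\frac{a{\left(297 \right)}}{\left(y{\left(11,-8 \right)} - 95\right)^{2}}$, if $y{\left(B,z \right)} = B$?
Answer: $\frac{3267}{392} \approx 8.3342$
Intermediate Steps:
$a{\left(k \right)} = k^{2} - 99 k$ ($a{\left(k \right)} = \left(k^{2} - 100 k\right) + k = k^{2} - 99 k$)
$\frac{a{\left(297 \right)}}{\left(y{\left(11,-8 \right)} - 95\right)^{2}} = \frac{297 \left(-99 + 297\right)}{\left(11 - 95\right)^{2}} = \frac{297 \cdot 198}{\left(11 - 95\right)^{2}} = \frac{58806}{\left(11 - 95\right)^{2}} = \frac{58806}{\left(-84\right)^{2}} = \frac{58806}{7056} = 58806 \cdot \frac{1}{7056} = \frac{3267}{392}$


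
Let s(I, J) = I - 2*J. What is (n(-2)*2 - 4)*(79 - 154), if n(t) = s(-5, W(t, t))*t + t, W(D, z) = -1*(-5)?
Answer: -3900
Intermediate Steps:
W(D, z) = 5
n(t) = -14*t (n(t) = (-5 - 2*5)*t + t = (-5 - 10)*t + t = -15*t + t = -14*t)
(n(-2)*2 - 4)*(79 - 154) = (-14*(-2)*2 - 4)*(79 - 154) = (28*2 - 4)*(-75) = (56 - 4)*(-75) = 52*(-75) = -3900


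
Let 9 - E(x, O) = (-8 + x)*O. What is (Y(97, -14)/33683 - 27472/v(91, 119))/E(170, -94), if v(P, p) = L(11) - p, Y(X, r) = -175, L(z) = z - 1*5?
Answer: 102813289/6443861047 ≈ 0.015955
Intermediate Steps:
L(z) = -5 + z (L(z) = z - 5 = -5 + z)
v(P, p) = 6 - p (v(P, p) = (-5 + 11) - p = 6 - p)
E(x, O) = 9 - O*(-8 + x) (E(x, O) = 9 - (-8 + x)*O = 9 - O*(-8 + x))
(Y(97, -14)/33683 - 27472/v(91, 119))/E(170, -94) = (-175/33683 - 27472/(6 - 1*119))/(9 + 8*(-94) - 1*(-94)*170) = (-175*1/33683 - 27472/(6 - 119))/(9 - 752 + 15980) = (-175/33683 - 27472/(-113))/15237 = (-175/33683 - 27472*(-1/113))*(1/15237) = (-175/33683 + 27472/113)*(1/15237) = (925319601/3806179)*(1/15237) = 102813289/6443861047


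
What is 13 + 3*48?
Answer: 157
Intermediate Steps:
13 + 3*48 = 13 + 144 = 157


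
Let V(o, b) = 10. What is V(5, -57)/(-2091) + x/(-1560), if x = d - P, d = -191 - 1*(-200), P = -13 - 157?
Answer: -43321/362440 ≈ -0.11953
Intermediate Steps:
P = -170
d = 9 (d = -191 + 200 = 9)
x = 179 (x = 9 - 1*(-170) = 9 + 170 = 179)
V(5, -57)/(-2091) + x/(-1560) = 10/(-2091) + 179/(-1560) = 10*(-1/2091) + 179*(-1/1560) = -10/2091 - 179/1560 = -43321/362440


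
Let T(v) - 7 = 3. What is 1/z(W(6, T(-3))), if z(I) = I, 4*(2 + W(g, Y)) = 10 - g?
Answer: -1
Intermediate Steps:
T(v) = 10 (T(v) = 7 + 3 = 10)
W(g, Y) = ½ - g/4 (W(g, Y) = -2 + (10 - g)/4 = -2 + (5/2 - g/4) = ½ - g/4)
1/z(W(6, T(-3))) = 1/(½ - ¼*6) = 1/(½ - 3/2) = 1/(-1) = -1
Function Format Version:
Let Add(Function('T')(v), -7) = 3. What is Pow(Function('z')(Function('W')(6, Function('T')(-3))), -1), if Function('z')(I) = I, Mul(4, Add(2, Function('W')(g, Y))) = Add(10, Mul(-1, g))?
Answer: -1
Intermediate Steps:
Function('T')(v) = 10 (Function('T')(v) = Add(7, 3) = 10)
Function('W')(g, Y) = Add(Rational(1, 2), Mul(Rational(-1, 4), g)) (Function('W')(g, Y) = Add(-2, Mul(Rational(1, 4), Add(10, Mul(-1, g)))) = Add(-2, Add(Rational(5, 2), Mul(Rational(-1, 4), g))) = Add(Rational(1, 2), Mul(Rational(-1, 4), g)))
Pow(Function('z')(Function('W')(6, Function('T')(-3))), -1) = Pow(Add(Rational(1, 2), Mul(Rational(-1, 4), 6)), -1) = Pow(Add(Rational(1, 2), Rational(-3, 2)), -1) = Pow(-1, -1) = -1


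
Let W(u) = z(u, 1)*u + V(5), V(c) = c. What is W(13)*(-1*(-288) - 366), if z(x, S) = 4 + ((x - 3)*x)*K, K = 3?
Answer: -399906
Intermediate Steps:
z(x, S) = 4 + 3*x*(-3 + x) (z(x, S) = 4 + ((x - 3)*x)*3 = 4 + ((-3 + x)*x)*3 = 4 + (x*(-3 + x))*3 = 4 + 3*x*(-3 + x))
W(u) = 5 + u*(4 - 9*u + 3*u²) (W(u) = (4 - 9*u + 3*u²)*u + 5 = u*(4 - 9*u + 3*u²) + 5 = 5 + u*(4 - 9*u + 3*u²))
W(13)*(-1*(-288) - 366) = (5 + 13*(4 - 9*13 + 3*13²))*(-1*(-288) - 366) = (5 + 13*(4 - 117 + 3*169))*(288 - 366) = (5 + 13*(4 - 117 + 507))*(-78) = (5 + 13*394)*(-78) = (5 + 5122)*(-78) = 5127*(-78) = -399906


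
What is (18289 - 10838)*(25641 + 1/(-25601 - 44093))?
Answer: 13315114728703/69694 ≈ 1.9105e+8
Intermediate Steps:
(18289 - 10838)*(25641 + 1/(-25601 - 44093)) = 7451*(25641 + 1/(-69694)) = 7451*(25641 - 1/69694) = 7451*(1787023853/69694) = 13315114728703/69694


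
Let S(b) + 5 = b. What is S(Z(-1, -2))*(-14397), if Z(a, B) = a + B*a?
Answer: 57588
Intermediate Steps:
S(b) = -5 + b
S(Z(-1, -2))*(-14397) = (-5 - (1 - 2))*(-14397) = (-5 - 1*(-1))*(-14397) = (-5 + 1)*(-14397) = -4*(-14397) = 57588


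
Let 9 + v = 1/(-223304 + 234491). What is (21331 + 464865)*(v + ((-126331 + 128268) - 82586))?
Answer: -438704882794820/11187 ≈ -3.9216e+10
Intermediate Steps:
v = -100682/11187 (v = -9 + 1/(-223304 + 234491) = -9 + 1/11187 = -100682/11187 ≈ -8.9999)
(21331 + 464865)*(v + ((-126331 + 128268) - 82586)) = (21331 + 464865)*(-100682/11187 + ((-126331 + 128268) - 82586)) = 486196*(-100682/11187 + (1937 - 82586)) = 486196*(-100682/11187 - 80649) = 486196*(-902321045/11187) = -438704882794820/11187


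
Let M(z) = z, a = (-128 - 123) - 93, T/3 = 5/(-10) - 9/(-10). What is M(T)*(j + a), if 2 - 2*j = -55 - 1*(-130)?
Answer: -2283/5 ≈ -456.60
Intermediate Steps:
T = 6/5 (T = 3*(5/(-10) - 9/(-10)) = 3*(5*(-⅒) - 9*(-⅒)) = 3*(-½ + 9/10) = 3*(⅖) = 6/5 ≈ 1.2000)
a = -344 (a = -251 - 93 = -344)
j = -73/2 (j = 1 - (-55 - 1*(-130))/2 = 1 - (-55 + 130)/2 = 1 - ½*75 = 1 - 75/2 = -73/2 ≈ -36.500)
M(T)*(j + a) = 6*(-73/2 - 344)/5 = (6/5)*(-761/2) = -2283/5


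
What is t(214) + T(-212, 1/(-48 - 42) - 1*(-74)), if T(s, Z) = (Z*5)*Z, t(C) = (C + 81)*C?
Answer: 146612881/1620 ≈ 90502.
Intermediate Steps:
t(C) = C*(81 + C) (t(C) = (81 + C)*C = C*(81 + C))
T(s, Z) = 5*Z**2 (T(s, Z) = (5*Z)*Z = 5*Z**2)
t(214) + T(-212, 1/(-48 - 42) - 1*(-74)) = 214*(81 + 214) + 5*(1/(-48 - 42) - 1*(-74))**2 = 214*295 + 5*(1/(-90) + 74)**2 = 63130 + 5*(-1/90 + 74)**2 = 63130 + 5*(6659/90)**2 = 63130 + 5*(44342281/8100) = 63130 + 44342281/1620 = 146612881/1620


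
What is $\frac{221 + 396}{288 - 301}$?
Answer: $- \frac{617}{13} \approx -47.462$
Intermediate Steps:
$\frac{221 + 396}{288 - 301} = \frac{617}{-13} = 617 \left(- \frac{1}{13}\right) = - \frac{617}{13}$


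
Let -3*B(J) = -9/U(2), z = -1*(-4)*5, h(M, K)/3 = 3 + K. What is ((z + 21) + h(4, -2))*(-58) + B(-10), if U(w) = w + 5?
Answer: -17861/7 ≈ -2551.6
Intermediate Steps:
h(M, K) = 9 + 3*K (h(M, K) = 3*(3 + K) = 9 + 3*K)
U(w) = 5 + w
z = 20 (z = 4*5 = 20)
B(J) = 3/7 (B(J) = -(-3)/(5 + 2) = -(-3)/7 = -⅓*(-9/7) = 3/7)
((z + 21) + h(4, -2))*(-58) + B(-10) = ((20 + 21) + (9 + 3*(-2)))*(-58) + 3/7 = (41 + (9 - 6))*(-58) + 3/7 = (41 + 3)*(-58) + 3/7 = 44*(-58) + 3/7 = -2552 + 3/7 = -17861/7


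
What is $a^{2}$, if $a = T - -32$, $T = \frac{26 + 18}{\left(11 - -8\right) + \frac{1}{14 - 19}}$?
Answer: $\frac{2604996}{2209} \approx 1179.3$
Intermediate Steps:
$T = \frac{110}{47}$ ($T = \frac{44}{\left(11 + 8\right) + \frac{1}{-5}} = \frac{44}{19 - \frac{1}{5}} = \frac{44}{\frac{94}{5}} = 44 \cdot \frac{5}{94} = \frac{110}{47} \approx 2.3404$)
$a = \frac{1614}{47}$ ($a = \frac{110}{47} - -32 = \frac{110}{47} + 32 = \frac{1614}{47} \approx 34.34$)
$a^{2} = \left(\frac{1614}{47}\right)^{2} = \frac{2604996}{2209}$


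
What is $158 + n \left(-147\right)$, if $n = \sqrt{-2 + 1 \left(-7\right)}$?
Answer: $158 - 441 i \approx 158.0 - 441.0 i$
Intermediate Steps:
$n = 3 i$ ($n = \sqrt{-2 - 7} = \sqrt{-9} = 3 i \approx 3.0 i$)
$158 + n \left(-147\right) = 158 + 3 i \left(-147\right) = 158 - 441 i$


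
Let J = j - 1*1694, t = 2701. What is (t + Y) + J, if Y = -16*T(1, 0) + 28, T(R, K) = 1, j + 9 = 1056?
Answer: 2066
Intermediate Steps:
j = 1047 (j = -9 + 1056 = 1047)
Y = 12 (Y = -16*1 + 28 = -16 + 28 = 12)
J = -647 (J = 1047 - 1*1694 = 1047 - 1694 = -647)
(t + Y) + J = (2701 + 12) - 647 = 2713 - 647 = 2066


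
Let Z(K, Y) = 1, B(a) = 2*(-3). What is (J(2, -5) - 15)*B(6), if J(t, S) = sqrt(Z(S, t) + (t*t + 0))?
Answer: 90 - 6*sqrt(5) ≈ 76.584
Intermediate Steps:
B(a) = -6
J(t, S) = sqrt(1 + t**2) (J(t, S) = sqrt(1 + (t*t + 0)) = sqrt(1 + (t**2 + 0)) = sqrt(1 + t**2))
(J(2, -5) - 15)*B(6) = (sqrt(1 + 2**2) - 15)*(-6) = (sqrt(1 + 4) - 15)*(-6) = (sqrt(5) - 15)*(-6) = (-15 + sqrt(5))*(-6) = 90 - 6*sqrt(5)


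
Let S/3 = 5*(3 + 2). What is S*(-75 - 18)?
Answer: -6975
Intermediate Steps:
S = 75 (S = 3*(5*(3 + 2)) = 3*(5*5) = 3*25 = 75)
S*(-75 - 18) = 75*(-75 - 18) = 75*(-93) = -6975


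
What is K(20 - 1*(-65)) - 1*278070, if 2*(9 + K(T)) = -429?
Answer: -556587/2 ≈ -2.7829e+5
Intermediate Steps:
K(T) = -447/2 (K(T) = -9 + (½)*(-429) = -9 - 429/2 = -447/2)
K(20 - 1*(-65)) - 1*278070 = -447/2 - 1*278070 = -447/2 - 278070 = -556587/2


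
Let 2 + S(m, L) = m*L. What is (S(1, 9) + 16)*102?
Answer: 2346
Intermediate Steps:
S(m, L) = -2 + L*m (S(m, L) = -2 + m*L = -2 + L*m)
(S(1, 9) + 16)*102 = ((-2 + 9*1) + 16)*102 = ((-2 + 9) + 16)*102 = (7 + 16)*102 = 23*102 = 2346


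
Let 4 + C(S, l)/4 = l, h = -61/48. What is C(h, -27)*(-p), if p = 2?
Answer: 248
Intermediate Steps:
h = -61/48 (h = -61*1/48 = -61/48 ≈ -1.2708)
C(S, l) = -16 + 4*l
C(h, -27)*(-p) = (-16 + 4*(-27))*(-1*2) = (-16 - 108)*(-2) = -124*(-2) = 248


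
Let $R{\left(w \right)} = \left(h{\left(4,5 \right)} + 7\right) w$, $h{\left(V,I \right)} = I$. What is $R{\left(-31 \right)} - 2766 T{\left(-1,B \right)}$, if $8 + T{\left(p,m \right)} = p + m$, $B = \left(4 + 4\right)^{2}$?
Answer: $-152502$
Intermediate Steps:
$R{\left(w \right)} = 12 w$ ($R{\left(w \right)} = \left(5 + 7\right) w = 12 w$)
$B = 64$ ($B = 8^{2} = 64$)
$T{\left(p,m \right)} = -8 + m + p$ ($T{\left(p,m \right)} = -8 + \left(p + m\right) = -8 + \left(m + p\right) = -8 + m + p$)
$R{\left(-31 \right)} - 2766 T{\left(-1,B \right)} = 12 \left(-31\right) - 2766 \left(-8 + 64 - 1\right) = -372 - 2766 \cdot 55 = -372 - 152130 = -152502$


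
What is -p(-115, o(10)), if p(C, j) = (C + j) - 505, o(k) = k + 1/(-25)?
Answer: 15251/25 ≈ 610.04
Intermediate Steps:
o(k) = -1/25 + k (o(k) = k - 1/25 = -1/25 + k)
p(C, j) = -505 + C + j
-p(-115, o(10)) = -(-505 - 115 + (-1/25 + 10)) = -(-505 - 115 + 249/25) = -1*(-15251/25) = 15251/25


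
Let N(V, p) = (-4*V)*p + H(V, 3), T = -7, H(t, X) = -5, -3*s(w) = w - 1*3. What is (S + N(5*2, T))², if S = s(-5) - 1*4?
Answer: 674041/9 ≈ 74894.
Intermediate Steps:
s(w) = 1 - w/3 (s(w) = -(w - 1*3)/3 = -(w - 3)/3 = -(-3 + w)/3 = 1 - w/3)
S = -4/3 (S = (1 - ⅓*(-5)) - 1*4 = (1 + 5/3) - 4 = 8/3 - 4 = -4/3 ≈ -1.3333)
N(V, p) = -5 - 4*V*p (N(V, p) = (-4*V)*p - 5 = -4*V*p - 5 = -5 - 4*V*p)
(S + N(5*2, T))² = (-4/3 + (-5 - 4*5*2*(-7)))² = (-4/3 + (-5 - 4*10*(-7)))² = (-4/3 + (-5 + 280))² = (-4/3 + 275)² = (821/3)² = 674041/9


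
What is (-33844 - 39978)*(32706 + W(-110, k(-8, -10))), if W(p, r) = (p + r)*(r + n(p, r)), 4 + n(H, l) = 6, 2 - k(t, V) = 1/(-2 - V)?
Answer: -76271746159/32 ≈ -2.3835e+9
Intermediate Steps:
k(t, V) = 2 - 1/(-2 - V)
n(H, l) = 2 (n(H, l) = -4 + 6 = 2)
W(p, r) = (2 + r)*(p + r) (W(p, r) = (p + r)*(r + 2) = (p + r)*(2 + r) = (2 + r)*(p + r))
(-33844 - 39978)*(32706 + W(-110, k(-8, -10))) = (-33844 - 39978)*(32706 + (((5 + 2*(-10))/(2 - 10))**2 + 2*(-110) + 2*((5 + 2*(-10))/(2 - 10)) - 110*(5 + 2*(-10))/(2 - 10))) = -73822*(32706 + (((5 - 20)/(-8))**2 - 220 + 2*((5 - 20)/(-8)) - 110*(5 - 20)/(-8))) = -73822*(32706 + ((-1/8*(-15))**2 - 220 + 2*(-1/8*(-15)) - (-55)*(-15)/4)) = -73822*(32706 + ((15/8)**2 - 220 + 2*(15/8) - 110*15/8)) = -73822*(32706 + (225/64 - 220 + 15/4 - 825/4)) = -73822*(32706 - 26815/64) = -73822*2066369/64 = -76271746159/32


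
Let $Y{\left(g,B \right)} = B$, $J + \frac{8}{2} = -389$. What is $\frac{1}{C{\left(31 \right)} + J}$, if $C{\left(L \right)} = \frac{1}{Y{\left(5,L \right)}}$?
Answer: $- \frac{31}{12182} \approx -0.0025447$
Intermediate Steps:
$J = -393$ ($J = -4 - 389 = -393$)
$C{\left(L \right)} = \frac{1}{L}$
$\frac{1}{C{\left(31 \right)} + J} = \frac{1}{\frac{1}{31} - 393} = \frac{1}{- \frac{12182}{31}} = - \frac{31}{12182}$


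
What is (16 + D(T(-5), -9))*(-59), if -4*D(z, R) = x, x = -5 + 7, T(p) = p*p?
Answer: -1829/2 ≈ -914.50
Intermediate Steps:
T(p) = p**2
x = 2
D(z, R) = -1/2 (D(z, R) = -1/4*2 = -1/2)
(16 + D(T(-5), -9))*(-59) = (16 - 1/2)*(-59) = (31/2)*(-59) = -1829/2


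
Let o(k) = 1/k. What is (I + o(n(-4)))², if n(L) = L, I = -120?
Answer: 231361/16 ≈ 14460.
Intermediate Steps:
(I + o(n(-4)))² = (-120 + 1/(-4))² = (-120 - ¼)² = (-481/4)² = 231361/16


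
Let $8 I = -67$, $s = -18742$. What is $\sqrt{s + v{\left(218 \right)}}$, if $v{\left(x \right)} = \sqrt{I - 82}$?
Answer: $\frac{\sqrt{-74968 + i \sqrt{1446}}}{2} \approx 0.034721 + 136.9 i$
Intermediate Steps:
$I = - \frac{67}{8}$ ($I = \frac{1}{8} \left(-67\right) = - \frac{67}{8} \approx -8.375$)
$v{\left(x \right)} = \frac{i \sqrt{1446}}{4}$ ($v{\left(x \right)} = \sqrt{- \frac{67}{8} - 82} = \sqrt{- \frac{723}{8}} = \frac{i \sqrt{1446}}{4}$)
$\sqrt{s + v{\left(218 \right)}} = \sqrt{-18742 + \frac{i \sqrt{1446}}{4}}$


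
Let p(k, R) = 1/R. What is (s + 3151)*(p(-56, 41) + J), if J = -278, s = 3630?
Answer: -77283057/41 ≈ -1.8850e+6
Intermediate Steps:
(s + 3151)*(p(-56, 41) + J) = (3630 + 3151)*(1/41 - 278) = 6781*(1/41 - 278) = 6781*(-11397/41) = -77283057/41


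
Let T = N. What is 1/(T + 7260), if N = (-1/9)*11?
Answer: 9/65329 ≈ 0.00013776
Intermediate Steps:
N = -11/9 (N = ((1/9)*(-1))*11 = -1/9*11 = -11/9 ≈ -1.2222)
T = -11/9 ≈ -1.2222
1/(T + 7260) = 1/(-11/9 + 7260) = 1/(65329/9) = 9/65329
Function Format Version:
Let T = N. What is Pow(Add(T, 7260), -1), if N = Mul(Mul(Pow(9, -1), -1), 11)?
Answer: Rational(9, 65329) ≈ 0.00013776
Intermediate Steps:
N = Rational(-11, 9) (N = Mul(Mul(Rational(1, 9), -1), 11) = Mul(Rational(-1, 9), 11) = Rational(-11, 9) ≈ -1.2222)
T = Rational(-11, 9) ≈ -1.2222
Pow(Add(T, 7260), -1) = Pow(Add(Rational(-11, 9), 7260), -1) = Pow(Rational(65329, 9), -1) = Rational(9, 65329)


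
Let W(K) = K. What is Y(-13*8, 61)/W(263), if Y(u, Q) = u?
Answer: -104/263 ≈ -0.39544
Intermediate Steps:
Y(-13*8, 61)/W(263) = -13*8/263 = -104*1/263 = -104/263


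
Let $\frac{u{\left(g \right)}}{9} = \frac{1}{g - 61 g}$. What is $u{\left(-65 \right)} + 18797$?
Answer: $\frac{24436103}{1300} \approx 18797.0$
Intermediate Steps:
$u{\left(g \right)} = - \frac{3}{20 g}$ ($u{\left(g \right)} = \frac{9}{g - 61 g} = \frac{9}{\left(-60\right) g} = 9 \left(- \frac{1}{60 g}\right) = - \frac{3}{20 g}$)
$u{\left(-65 \right)} + 18797 = - \frac{3}{20 \left(-65\right)} + 18797 = \left(- \frac{3}{20}\right) \left(- \frac{1}{65}\right) + 18797 = \frac{3}{1300} + 18797 = \frac{24436103}{1300}$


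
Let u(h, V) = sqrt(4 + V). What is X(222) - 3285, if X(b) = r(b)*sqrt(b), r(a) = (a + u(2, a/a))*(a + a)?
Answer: -3285 + 444*sqrt(1110) + 98568*sqrt(222) ≈ 1.4801e+6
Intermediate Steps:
r(a) = 2*a*(a + sqrt(5)) (r(a) = (a + sqrt(4 + a/a))*(a + a) = (a + sqrt(4 + 1))*(2*a) = (a + sqrt(5))*(2*a) = 2*a*(a + sqrt(5)))
X(b) = 2*b**(3/2)*(b + sqrt(5)) (X(b) = (2*b*(b + sqrt(5)))*sqrt(b) = 2*b**(3/2)*(b + sqrt(5)))
X(222) - 3285 = 2*222**(3/2)*(222 + sqrt(5)) - 3285 = 2*(222*sqrt(222))*(222 + sqrt(5)) - 3285 = 444*sqrt(222)*(222 + sqrt(5)) - 3285 = -3285 + 444*sqrt(222)*(222 + sqrt(5))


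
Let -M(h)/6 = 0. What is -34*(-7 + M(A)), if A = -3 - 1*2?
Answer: 238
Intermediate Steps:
A = -5 (A = -3 - 2 = -5)
M(h) = 0 (M(h) = -6*0 = 0)
-34*(-7 + M(A)) = -34*(-7 + 0) = -34*(-7) = 238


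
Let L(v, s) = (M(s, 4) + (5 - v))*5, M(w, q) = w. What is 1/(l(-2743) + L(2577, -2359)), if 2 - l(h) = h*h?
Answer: -1/7548702 ≈ -1.3247e-7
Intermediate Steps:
l(h) = 2 - h**2 (l(h) = 2 - h*h = 2 - h**2)
L(v, s) = 25 - 5*v + 5*s (L(v, s) = (s + (5 - v))*5 = (5 + s - v)*5 = 25 - 5*v + 5*s)
1/(l(-2743) + L(2577, -2359)) = 1/((2 - 1*(-2743)**2) + (25 - 5*2577 + 5*(-2359))) = 1/((2 - 1*7524049) + (25 - 12885 - 11795)) = 1/((2 - 7524049) - 24655) = 1/(-7524047 - 24655) = 1/(-7548702) = -1/7548702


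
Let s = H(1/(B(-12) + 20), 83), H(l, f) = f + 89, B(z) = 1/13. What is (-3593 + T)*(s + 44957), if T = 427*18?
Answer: 184712997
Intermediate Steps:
B(z) = 1/13
H(l, f) = 89 + f
s = 172 (s = 89 + 83 = 172)
T = 7686
(-3593 + T)*(s + 44957) = (-3593 + 7686)*(172 + 44957) = 4093*45129 = 184712997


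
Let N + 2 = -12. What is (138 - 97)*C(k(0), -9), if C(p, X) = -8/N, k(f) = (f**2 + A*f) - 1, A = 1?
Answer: 164/7 ≈ 23.429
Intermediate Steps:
N = -14 (N = -2 - 12 = -14)
k(f) = -1 + f + f**2 (k(f) = (f**2 + 1*f) - 1 = (f**2 + f) - 1 = (f + f**2) - 1 = -1 + f + f**2)
C(p, X) = 4/7 (C(p, X) = -8/(-14) = -8*(-1/14) = 4/7)
(138 - 97)*C(k(0), -9) = (138 - 97)*(4/7) = 41*(4/7) = 164/7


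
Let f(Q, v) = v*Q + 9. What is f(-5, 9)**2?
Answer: 1296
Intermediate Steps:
f(Q, v) = 9 + Q*v (f(Q, v) = Q*v + 9 = 9 + Q*v)
f(-5, 9)**2 = (9 - 5*9)**2 = (9 - 45)**2 = (-36)**2 = 1296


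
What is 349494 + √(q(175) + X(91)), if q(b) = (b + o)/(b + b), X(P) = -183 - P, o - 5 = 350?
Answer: 349494 + 17*I*√1155/35 ≈ 3.4949e+5 + 16.507*I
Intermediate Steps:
o = 355 (o = 5 + 350 = 355)
q(b) = (355 + b)/(2*b) (q(b) = (b + 355)/(b + b) = (355 + b)/((2*b)) = (355 + b)*(1/(2*b)) = (355 + b)/(2*b))
349494 + √(q(175) + X(91)) = 349494 + √((½)*(355 + 175)/175 + (-183 - 1*91)) = 349494 + √((½)*(1/175)*530 + (-183 - 91)) = 349494 + √(53/35 - 274) = 349494 + √(-9537/35) = 349494 + 17*I*√1155/35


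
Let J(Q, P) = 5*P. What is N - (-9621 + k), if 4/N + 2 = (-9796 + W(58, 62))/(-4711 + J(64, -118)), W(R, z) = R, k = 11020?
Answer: -34165/24 ≈ -1423.5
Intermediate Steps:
N = -589/24 (N = 4/(-2 + (-9796 + 58)/(-4711 + 5*(-118))) = 4/(-2 - 9738/(-4711 - 590)) = 4/(-2 - 9738/(-5301)) = 4/(-2 - 9738*(-1/5301)) = 4/(-2 + 1082/589) = 4/(-96/589) = 4*(-589/96) = -589/24 ≈ -24.542)
N - (-9621 + k) = -589/24 - (-9621 + 11020) = -589/24 - 1*1399 = -589/24 - 1399 = -34165/24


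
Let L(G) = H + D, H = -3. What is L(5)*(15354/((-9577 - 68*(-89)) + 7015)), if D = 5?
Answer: 15354/1745 ≈ 8.7989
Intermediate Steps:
L(G) = 2 (L(G) = -3 + 5 = 2)
L(5)*(15354/((-9577 - 68*(-89)) + 7015)) = 2*(15354/((-9577 - 68*(-89)) + 7015)) = 2*(15354/((-9577 + 6052) + 7015)) = 2*(15354/(-3525 + 7015)) = 2*(15354/3490) = 2*(15354*(1/3490)) = 2*(7677/1745) = 15354/1745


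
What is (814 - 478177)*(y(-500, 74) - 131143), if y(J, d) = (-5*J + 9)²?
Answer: -2942435935494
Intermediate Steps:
y(J, d) = (9 - 5*J)²
(814 - 478177)*(y(-500, 74) - 131143) = (814 - 478177)*((-9 + 5*(-500))² - 131143) = -477363*((-9 - 2500)² - 131143) = -477363*((-2509)² - 131143) = -477363*(6295081 - 131143) = -477363*6163938 = -2942435935494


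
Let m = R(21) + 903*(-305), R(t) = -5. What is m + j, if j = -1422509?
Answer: -1697929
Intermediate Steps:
m = -275420 (m = -5 + 903*(-305) = -5 - 275415 = -275420)
m + j = -275420 - 1422509 = -1697929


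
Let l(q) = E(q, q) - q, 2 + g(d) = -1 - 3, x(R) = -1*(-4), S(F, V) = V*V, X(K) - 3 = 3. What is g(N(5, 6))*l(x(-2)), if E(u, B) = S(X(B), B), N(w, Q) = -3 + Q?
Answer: -72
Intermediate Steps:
X(K) = 6 (X(K) = 3 + 3 = 6)
S(F, V) = V²
x(R) = 4
E(u, B) = B²
g(d) = -6 (g(d) = -2 + (-1 - 3) = -2 - 4 = -6)
l(q) = q² - q
g(N(5, 6))*l(x(-2)) = -24*(-1 + 4) = -24*3 = -6*12 = -72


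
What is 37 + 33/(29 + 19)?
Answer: 603/16 ≈ 37.688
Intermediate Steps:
37 + 33/(29 + 19) = 37 + 33/48 = 37 + 33*(1/48) = 37 + 11/16 = 603/16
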